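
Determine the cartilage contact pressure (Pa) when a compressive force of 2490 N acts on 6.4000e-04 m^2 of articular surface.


P = F / A
P = 2490 / 6.4000e-04
P = 3.8906e+06


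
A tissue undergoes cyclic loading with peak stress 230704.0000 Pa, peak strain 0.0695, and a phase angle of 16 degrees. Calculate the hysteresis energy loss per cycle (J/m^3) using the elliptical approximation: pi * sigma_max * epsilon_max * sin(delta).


E_loss = pi * sigma_max * epsilon_max * sin(delta)
delta = 16 deg = 0.2793 rad
sin(delta) = 0.2756
E_loss = pi * 230704.0000 * 0.0695 * 0.2756
E_loss = 13884.4243


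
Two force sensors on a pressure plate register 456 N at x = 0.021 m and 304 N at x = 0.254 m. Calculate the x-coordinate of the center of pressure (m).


COP_x = (F1*x1 + F2*x2) / (F1 + F2)
COP_x = (456*0.021 + 304*0.254) / (456 + 304)
Numerator = 86.7920
Denominator = 760
COP_x = 0.1142


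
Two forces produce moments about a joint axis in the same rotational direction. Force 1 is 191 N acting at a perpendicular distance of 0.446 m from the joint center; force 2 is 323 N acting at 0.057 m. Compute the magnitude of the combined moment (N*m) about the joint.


M = F1 * d1 + F2 * d2
M = 191 * 0.446 + 323 * 0.057
M = 85.1860 + 18.4110
M = 103.5970


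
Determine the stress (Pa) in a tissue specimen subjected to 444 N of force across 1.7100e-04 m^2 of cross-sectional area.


stress = F / A
stress = 444 / 1.7100e-04
stress = 2.5965e+06


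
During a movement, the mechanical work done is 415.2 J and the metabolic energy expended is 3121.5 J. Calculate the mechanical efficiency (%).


eta = (W_mech / E_meta) * 100
eta = (415.2 / 3121.5) * 100
ratio = 0.1330
eta = 13.3013


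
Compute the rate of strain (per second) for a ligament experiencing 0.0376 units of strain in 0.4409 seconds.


strain_rate = delta_strain / delta_t
strain_rate = 0.0376 / 0.4409
strain_rate = 0.0853


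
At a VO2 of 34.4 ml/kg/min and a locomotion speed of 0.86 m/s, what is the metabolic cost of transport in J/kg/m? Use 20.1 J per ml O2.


Power per kg = VO2 * 20.1 / 60
Power per kg = 34.4 * 20.1 / 60 = 11.5240 W/kg
Cost = power_per_kg / speed
Cost = 11.5240 / 0.86
Cost = 13.4000


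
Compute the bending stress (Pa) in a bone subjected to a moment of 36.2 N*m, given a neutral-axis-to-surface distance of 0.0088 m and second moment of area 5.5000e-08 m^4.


sigma = M * c / I
sigma = 36.2 * 0.0088 / 5.5000e-08
M * c = 0.3186
sigma = 5.7920e+06


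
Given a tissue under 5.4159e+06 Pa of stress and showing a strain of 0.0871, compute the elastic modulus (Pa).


E = stress / strain
E = 5.4159e+06 / 0.0871
E = 6.2180e+07


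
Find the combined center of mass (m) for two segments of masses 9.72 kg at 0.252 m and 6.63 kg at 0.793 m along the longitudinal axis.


COM = (m1*x1 + m2*x2) / (m1 + m2)
COM = (9.72*0.252 + 6.63*0.793) / (9.72 + 6.63)
Numerator = 7.7070
Denominator = 16.3500
COM = 0.4714


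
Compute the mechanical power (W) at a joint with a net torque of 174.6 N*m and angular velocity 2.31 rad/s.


P = M * omega
P = 174.6 * 2.31
P = 403.3260


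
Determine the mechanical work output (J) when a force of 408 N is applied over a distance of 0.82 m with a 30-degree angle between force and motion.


W = F * d * cos(theta)
theta = 30 deg = 0.5236 rad
cos(theta) = 0.8660
W = 408 * 0.82 * 0.8660
W = 289.7375


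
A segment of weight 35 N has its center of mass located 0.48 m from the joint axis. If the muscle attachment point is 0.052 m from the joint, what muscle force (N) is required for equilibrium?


F_muscle = W * d_load / d_muscle
F_muscle = 35 * 0.48 / 0.052
Numerator = 16.8000
F_muscle = 323.0769


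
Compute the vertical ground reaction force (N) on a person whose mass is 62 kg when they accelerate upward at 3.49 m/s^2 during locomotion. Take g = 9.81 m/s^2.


GRF = m * (g + a)
GRF = 62 * (9.81 + 3.49)
GRF = 62 * 13.3000
GRF = 824.6000


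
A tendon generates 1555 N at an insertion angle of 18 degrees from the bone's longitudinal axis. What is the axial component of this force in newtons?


F_eff = F_tendon * cos(theta)
theta = 18 deg = 0.3142 rad
cos(theta) = 0.9511
F_eff = 1555 * 0.9511
F_eff = 1478.8929


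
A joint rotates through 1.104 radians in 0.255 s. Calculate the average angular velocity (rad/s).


omega = delta_theta / delta_t
omega = 1.104 / 0.255
omega = 4.3294


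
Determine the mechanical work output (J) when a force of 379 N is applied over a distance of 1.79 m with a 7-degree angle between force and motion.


W = F * d * cos(theta)
theta = 7 deg = 0.1222 rad
cos(theta) = 0.9925
W = 379 * 1.79 * 0.9925
W = 673.3532


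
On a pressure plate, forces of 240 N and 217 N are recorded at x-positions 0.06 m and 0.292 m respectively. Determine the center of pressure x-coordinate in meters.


COP_x = (F1*x1 + F2*x2) / (F1 + F2)
COP_x = (240*0.06 + 217*0.292) / (240 + 217)
Numerator = 77.7640
Denominator = 457
COP_x = 0.1702


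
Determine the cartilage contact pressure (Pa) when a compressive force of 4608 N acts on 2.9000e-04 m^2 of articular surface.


P = F / A
P = 4608 / 2.9000e-04
P = 1.5890e+07


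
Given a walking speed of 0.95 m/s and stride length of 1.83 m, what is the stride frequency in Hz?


f = v / stride_length
f = 0.95 / 1.83
f = 0.5191


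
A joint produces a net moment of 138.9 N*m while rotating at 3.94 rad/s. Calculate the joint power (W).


P = M * omega
P = 138.9 * 3.94
P = 547.2660


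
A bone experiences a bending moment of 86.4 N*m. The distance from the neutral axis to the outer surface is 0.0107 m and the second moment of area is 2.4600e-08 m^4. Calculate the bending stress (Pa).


sigma = M * c / I
sigma = 86.4 * 0.0107 / 2.4600e-08
M * c = 0.9245
sigma = 3.7580e+07


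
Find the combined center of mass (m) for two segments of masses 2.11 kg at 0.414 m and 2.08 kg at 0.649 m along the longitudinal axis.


COM = (m1*x1 + m2*x2) / (m1 + m2)
COM = (2.11*0.414 + 2.08*0.649) / (2.11 + 2.08)
Numerator = 2.2235
Denominator = 4.1900
COM = 0.5307


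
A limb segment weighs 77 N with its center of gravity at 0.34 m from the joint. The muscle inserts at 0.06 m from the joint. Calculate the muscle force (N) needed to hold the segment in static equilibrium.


F_muscle = W * d_load / d_muscle
F_muscle = 77 * 0.34 / 0.06
Numerator = 26.1800
F_muscle = 436.3333


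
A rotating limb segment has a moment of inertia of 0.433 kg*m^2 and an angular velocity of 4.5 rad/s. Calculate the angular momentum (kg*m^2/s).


L = I * omega
L = 0.433 * 4.5
L = 1.9485


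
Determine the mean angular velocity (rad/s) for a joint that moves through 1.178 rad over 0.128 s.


omega = delta_theta / delta_t
omega = 1.178 / 0.128
omega = 9.2031


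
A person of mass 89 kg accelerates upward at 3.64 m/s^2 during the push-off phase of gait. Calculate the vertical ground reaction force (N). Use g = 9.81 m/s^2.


GRF = m * (g + a)
GRF = 89 * (9.81 + 3.64)
GRF = 89 * 13.4500
GRF = 1197.0500


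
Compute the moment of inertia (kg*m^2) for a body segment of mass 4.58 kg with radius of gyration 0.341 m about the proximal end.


I = m * k^2
I = 4.58 * 0.341^2
k^2 = 0.1163
I = 0.5326


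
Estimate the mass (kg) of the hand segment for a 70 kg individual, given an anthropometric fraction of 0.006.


m_segment = body_mass * fraction
m_segment = 70 * 0.006
m_segment = 0.4200


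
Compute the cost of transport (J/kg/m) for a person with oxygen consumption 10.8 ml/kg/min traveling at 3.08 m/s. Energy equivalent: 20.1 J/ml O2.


Power per kg = VO2 * 20.1 / 60
Power per kg = 10.8 * 20.1 / 60 = 3.6180 W/kg
Cost = power_per_kg / speed
Cost = 3.6180 / 3.08
Cost = 1.1747


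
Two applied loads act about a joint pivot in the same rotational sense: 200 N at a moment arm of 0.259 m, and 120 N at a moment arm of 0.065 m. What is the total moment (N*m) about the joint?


M = F1 * d1 + F2 * d2
M = 200 * 0.259 + 120 * 0.065
M = 51.8000 + 7.8000
M = 59.6000


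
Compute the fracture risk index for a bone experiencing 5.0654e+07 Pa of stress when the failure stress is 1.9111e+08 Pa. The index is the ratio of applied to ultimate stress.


FRI = applied / ultimate
FRI = 5.0654e+07 / 1.9111e+08
FRI = 0.2651


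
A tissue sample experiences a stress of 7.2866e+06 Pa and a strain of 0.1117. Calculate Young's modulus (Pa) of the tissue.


E = stress / strain
E = 7.2866e+06 / 0.1117
E = 6.5234e+07


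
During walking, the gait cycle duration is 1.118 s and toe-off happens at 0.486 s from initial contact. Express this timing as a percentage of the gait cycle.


pct = (event_time / cycle_time) * 100
pct = (0.486 / 1.118) * 100
ratio = 0.4347
pct = 43.4705


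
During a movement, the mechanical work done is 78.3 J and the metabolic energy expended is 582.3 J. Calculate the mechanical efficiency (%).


eta = (W_mech / E_meta) * 100
eta = (78.3 / 582.3) * 100
ratio = 0.1345
eta = 13.4467


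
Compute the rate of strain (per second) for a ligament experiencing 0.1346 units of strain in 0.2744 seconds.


strain_rate = delta_strain / delta_t
strain_rate = 0.1346 / 0.2744
strain_rate = 0.4905


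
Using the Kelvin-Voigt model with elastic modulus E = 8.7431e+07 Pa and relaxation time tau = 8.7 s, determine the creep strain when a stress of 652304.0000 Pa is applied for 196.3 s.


epsilon(t) = (sigma/E) * (1 - exp(-t/tau))
sigma/E = 652304.0000 / 8.7431e+07 = 0.0075
exp(-t/tau) = exp(-196.3 / 8.7) = 1.5882e-10
epsilon = 0.0075 * (1 - 1.5882e-10)
epsilon = 0.0075


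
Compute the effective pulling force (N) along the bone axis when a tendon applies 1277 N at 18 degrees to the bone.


F_eff = F_tendon * cos(theta)
theta = 18 deg = 0.3142 rad
cos(theta) = 0.9511
F_eff = 1277 * 0.9511
F_eff = 1214.4992


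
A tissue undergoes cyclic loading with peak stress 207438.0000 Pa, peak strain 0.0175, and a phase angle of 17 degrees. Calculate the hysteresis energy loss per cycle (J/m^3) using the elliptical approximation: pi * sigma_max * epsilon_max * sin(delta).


E_loss = pi * sigma_max * epsilon_max * sin(delta)
delta = 17 deg = 0.2967 rad
sin(delta) = 0.2924
E_loss = pi * 207438.0000 * 0.0175 * 0.2924
E_loss = 3334.3530


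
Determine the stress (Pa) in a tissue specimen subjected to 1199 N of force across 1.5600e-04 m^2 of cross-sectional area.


stress = F / A
stress = 1199 / 1.5600e-04
stress = 7.6859e+06


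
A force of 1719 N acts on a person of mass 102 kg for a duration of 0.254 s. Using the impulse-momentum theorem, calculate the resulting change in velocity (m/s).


J = F * dt = 1719 * 0.254 = 436.6260 N*s
delta_v = J / m
delta_v = 436.6260 / 102
delta_v = 4.2806


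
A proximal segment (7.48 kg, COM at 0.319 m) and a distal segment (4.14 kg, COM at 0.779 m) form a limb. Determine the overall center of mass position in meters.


COM = (m1*x1 + m2*x2) / (m1 + m2)
COM = (7.48*0.319 + 4.14*0.779) / (7.48 + 4.14)
Numerator = 5.6112
Denominator = 11.6200
COM = 0.4829


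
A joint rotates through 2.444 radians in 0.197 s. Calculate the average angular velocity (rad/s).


omega = delta_theta / delta_t
omega = 2.444 / 0.197
omega = 12.4061


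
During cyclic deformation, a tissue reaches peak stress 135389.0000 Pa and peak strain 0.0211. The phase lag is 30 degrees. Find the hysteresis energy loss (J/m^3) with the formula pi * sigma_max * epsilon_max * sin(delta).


E_loss = pi * sigma_max * epsilon_max * sin(delta)
delta = 30 deg = 0.5236 rad
sin(delta) = 0.5000
E_loss = pi * 135389.0000 * 0.0211 * 0.5000
E_loss = 4487.3063


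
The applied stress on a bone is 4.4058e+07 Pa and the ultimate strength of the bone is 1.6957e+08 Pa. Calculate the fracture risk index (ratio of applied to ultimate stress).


FRI = applied / ultimate
FRI = 4.4058e+07 / 1.6957e+08
FRI = 0.2598


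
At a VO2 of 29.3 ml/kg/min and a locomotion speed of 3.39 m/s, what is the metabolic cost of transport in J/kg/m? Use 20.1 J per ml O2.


Power per kg = VO2 * 20.1 / 60
Power per kg = 29.3 * 20.1 / 60 = 9.8155 W/kg
Cost = power_per_kg / speed
Cost = 9.8155 / 3.39
Cost = 2.8954


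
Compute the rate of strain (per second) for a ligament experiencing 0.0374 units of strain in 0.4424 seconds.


strain_rate = delta_strain / delta_t
strain_rate = 0.0374 / 0.4424
strain_rate = 0.0845


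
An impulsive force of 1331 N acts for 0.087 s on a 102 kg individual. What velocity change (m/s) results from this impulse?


J = F * dt = 1331 * 0.087 = 115.7970 N*s
delta_v = J / m
delta_v = 115.7970 / 102
delta_v = 1.1353


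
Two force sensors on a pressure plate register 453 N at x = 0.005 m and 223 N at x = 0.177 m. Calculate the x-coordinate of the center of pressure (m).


COP_x = (F1*x1 + F2*x2) / (F1 + F2)
COP_x = (453*0.005 + 223*0.177) / (453 + 223)
Numerator = 41.7360
Denominator = 676
COP_x = 0.0617


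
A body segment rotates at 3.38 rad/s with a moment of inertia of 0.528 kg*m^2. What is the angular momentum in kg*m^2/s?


L = I * omega
L = 0.528 * 3.38
L = 1.7846


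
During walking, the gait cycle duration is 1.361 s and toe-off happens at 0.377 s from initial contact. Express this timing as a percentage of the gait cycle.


pct = (event_time / cycle_time) * 100
pct = (0.377 / 1.361) * 100
ratio = 0.2770
pct = 27.7002


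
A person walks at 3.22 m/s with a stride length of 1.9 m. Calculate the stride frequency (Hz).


f = v / stride_length
f = 3.22 / 1.9
f = 1.6947


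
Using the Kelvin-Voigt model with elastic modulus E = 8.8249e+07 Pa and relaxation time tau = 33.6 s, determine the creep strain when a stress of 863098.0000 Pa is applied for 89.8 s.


epsilon(t) = (sigma/E) * (1 - exp(-t/tau))
sigma/E = 863098.0000 / 8.8249e+07 = 0.0098
exp(-t/tau) = exp(-89.8 / 33.6) = 0.0691
epsilon = 0.0098 * (1 - 0.0691)
epsilon = 0.0091


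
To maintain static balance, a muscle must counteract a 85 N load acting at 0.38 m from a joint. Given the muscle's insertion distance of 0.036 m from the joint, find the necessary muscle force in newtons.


F_muscle = W * d_load / d_muscle
F_muscle = 85 * 0.38 / 0.036
Numerator = 32.3000
F_muscle = 897.2222


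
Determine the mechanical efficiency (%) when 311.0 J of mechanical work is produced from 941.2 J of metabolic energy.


eta = (W_mech / E_meta) * 100
eta = (311.0 / 941.2) * 100
ratio = 0.3304
eta = 33.0429


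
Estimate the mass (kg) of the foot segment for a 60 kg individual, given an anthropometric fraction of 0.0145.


m_segment = body_mass * fraction
m_segment = 60 * 0.0145
m_segment = 0.8700


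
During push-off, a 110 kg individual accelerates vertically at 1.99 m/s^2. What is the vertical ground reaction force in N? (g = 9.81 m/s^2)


GRF = m * (g + a)
GRF = 110 * (9.81 + 1.99)
GRF = 110 * 11.8000
GRF = 1298.0000


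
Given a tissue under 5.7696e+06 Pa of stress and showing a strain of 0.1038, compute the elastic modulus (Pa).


E = stress / strain
E = 5.7696e+06 / 0.1038
E = 5.5584e+07


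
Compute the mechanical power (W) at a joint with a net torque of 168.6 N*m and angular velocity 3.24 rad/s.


P = M * omega
P = 168.6 * 3.24
P = 546.2640


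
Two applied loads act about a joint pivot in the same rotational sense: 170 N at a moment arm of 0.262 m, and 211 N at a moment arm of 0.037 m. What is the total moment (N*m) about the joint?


M = F1 * d1 + F2 * d2
M = 170 * 0.262 + 211 * 0.037
M = 44.5400 + 7.8070
M = 52.3470


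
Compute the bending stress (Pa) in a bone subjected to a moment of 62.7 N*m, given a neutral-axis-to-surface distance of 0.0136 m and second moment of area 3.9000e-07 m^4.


sigma = M * c / I
sigma = 62.7 * 0.0136 / 3.9000e-07
M * c = 0.8527
sigma = 2.1865e+06


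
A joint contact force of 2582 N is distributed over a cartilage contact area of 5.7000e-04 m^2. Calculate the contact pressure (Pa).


P = F / A
P = 2582 / 5.7000e-04
P = 4.5298e+06


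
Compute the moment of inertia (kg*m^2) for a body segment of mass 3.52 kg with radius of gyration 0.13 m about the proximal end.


I = m * k^2
I = 3.52 * 0.13^2
k^2 = 0.0169
I = 0.0595


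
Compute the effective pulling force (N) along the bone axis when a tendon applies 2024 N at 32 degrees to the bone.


F_eff = F_tendon * cos(theta)
theta = 32 deg = 0.5585 rad
cos(theta) = 0.8480
F_eff = 2024 * 0.8480
F_eff = 1716.4493


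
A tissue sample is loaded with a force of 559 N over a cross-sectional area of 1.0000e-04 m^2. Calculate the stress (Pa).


stress = F / A
stress = 559 / 1.0000e-04
stress = 5.5900e+06


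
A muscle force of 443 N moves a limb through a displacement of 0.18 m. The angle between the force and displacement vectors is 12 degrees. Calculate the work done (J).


W = F * d * cos(theta)
theta = 12 deg = 0.2094 rad
cos(theta) = 0.9781
W = 443 * 0.18 * 0.9781
W = 77.9975


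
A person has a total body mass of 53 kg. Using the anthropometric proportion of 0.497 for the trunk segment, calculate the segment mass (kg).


m_segment = body_mass * fraction
m_segment = 53 * 0.497
m_segment = 26.3410


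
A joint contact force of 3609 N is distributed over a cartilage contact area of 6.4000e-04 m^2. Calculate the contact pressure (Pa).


P = F / A
P = 3609 / 6.4000e-04
P = 5.6391e+06


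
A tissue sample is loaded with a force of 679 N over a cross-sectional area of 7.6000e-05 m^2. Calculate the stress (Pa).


stress = F / A
stress = 679 / 7.6000e-05
stress = 8.9342e+06


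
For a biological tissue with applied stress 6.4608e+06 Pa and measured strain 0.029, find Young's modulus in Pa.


E = stress / strain
E = 6.4608e+06 / 0.029
E = 2.2279e+08


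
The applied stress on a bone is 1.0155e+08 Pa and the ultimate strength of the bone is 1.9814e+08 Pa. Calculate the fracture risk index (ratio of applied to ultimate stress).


FRI = applied / ultimate
FRI = 1.0155e+08 / 1.9814e+08
FRI = 0.5125


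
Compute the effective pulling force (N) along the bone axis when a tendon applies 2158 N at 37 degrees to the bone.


F_eff = F_tendon * cos(theta)
theta = 37 deg = 0.6458 rad
cos(theta) = 0.7986
F_eff = 2158 * 0.7986
F_eff = 1723.4554


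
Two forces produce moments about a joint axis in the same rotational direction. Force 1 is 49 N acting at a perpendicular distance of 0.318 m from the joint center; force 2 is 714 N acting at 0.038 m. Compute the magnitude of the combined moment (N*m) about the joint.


M = F1 * d1 + F2 * d2
M = 49 * 0.318 + 714 * 0.038
M = 15.5820 + 27.1320
M = 42.7140


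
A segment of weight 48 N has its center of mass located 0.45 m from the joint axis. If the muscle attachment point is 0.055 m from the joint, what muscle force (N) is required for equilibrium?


F_muscle = W * d_load / d_muscle
F_muscle = 48 * 0.45 / 0.055
Numerator = 21.6000
F_muscle = 392.7273


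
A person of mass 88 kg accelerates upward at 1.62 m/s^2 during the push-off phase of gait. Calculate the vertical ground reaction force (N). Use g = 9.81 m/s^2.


GRF = m * (g + a)
GRF = 88 * (9.81 + 1.62)
GRF = 88 * 11.4300
GRF = 1005.8400


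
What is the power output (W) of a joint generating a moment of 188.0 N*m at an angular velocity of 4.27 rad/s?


P = M * omega
P = 188.0 * 4.27
P = 802.7600


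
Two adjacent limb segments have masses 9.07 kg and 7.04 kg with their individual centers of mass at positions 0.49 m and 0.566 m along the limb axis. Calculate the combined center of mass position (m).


COM = (m1*x1 + m2*x2) / (m1 + m2)
COM = (9.07*0.49 + 7.04*0.566) / (9.07 + 7.04)
Numerator = 8.4289
Denominator = 16.1100
COM = 0.5232


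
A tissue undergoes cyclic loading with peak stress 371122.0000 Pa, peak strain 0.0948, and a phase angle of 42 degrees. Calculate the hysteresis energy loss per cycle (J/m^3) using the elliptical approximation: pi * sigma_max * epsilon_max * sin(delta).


E_loss = pi * sigma_max * epsilon_max * sin(delta)
delta = 42 deg = 0.7330 rad
sin(delta) = 0.6691
E_loss = pi * 371122.0000 * 0.0948 * 0.6691
E_loss = 73958.1102


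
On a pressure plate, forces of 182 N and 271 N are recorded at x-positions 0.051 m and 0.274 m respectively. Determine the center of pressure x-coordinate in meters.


COP_x = (F1*x1 + F2*x2) / (F1 + F2)
COP_x = (182*0.051 + 271*0.274) / (182 + 271)
Numerator = 83.5360
Denominator = 453
COP_x = 0.1844


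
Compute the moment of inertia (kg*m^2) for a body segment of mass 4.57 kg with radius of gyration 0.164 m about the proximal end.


I = m * k^2
I = 4.57 * 0.164^2
k^2 = 0.0269
I = 0.1229


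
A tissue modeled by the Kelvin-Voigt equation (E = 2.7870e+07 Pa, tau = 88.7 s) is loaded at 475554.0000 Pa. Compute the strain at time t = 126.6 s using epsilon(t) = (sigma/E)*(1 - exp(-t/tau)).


epsilon(t) = (sigma/E) * (1 - exp(-t/tau))
sigma/E = 475554.0000 / 2.7870e+07 = 0.0171
exp(-t/tau) = exp(-126.6 / 88.7) = 0.2400
epsilon = 0.0171 * (1 - 0.2400)
epsilon = 0.0130


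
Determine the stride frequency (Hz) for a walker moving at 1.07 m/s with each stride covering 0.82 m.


f = v / stride_length
f = 1.07 / 0.82
f = 1.3049


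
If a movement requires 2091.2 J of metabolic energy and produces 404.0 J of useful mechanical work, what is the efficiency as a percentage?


eta = (W_mech / E_meta) * 100
eta = (404.0 / 2091.2) * 100
ratio = 0.1932
eta = 19.3191


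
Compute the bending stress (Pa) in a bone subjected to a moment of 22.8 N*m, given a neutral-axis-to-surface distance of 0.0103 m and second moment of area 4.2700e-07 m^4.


sigma = M * c / I
sigma = 22.8 * 0.0103 / 4.2700e-07
M * c = 0.2348
sigma = 549976.5808


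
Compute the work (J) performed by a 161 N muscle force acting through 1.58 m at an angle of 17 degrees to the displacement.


W = F * d * cos(theta)
theta = 17 deg = 0.2967 rad
cos(theta) = 0.9563
W = 161 * 1.58 * 0.9563
W = 243.2648


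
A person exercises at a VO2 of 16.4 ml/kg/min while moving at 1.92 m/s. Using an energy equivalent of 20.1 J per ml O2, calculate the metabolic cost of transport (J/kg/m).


Power per kg = VO2 * 20.1 / 60
Power per kg = 16.4 * 20.1 / 60 = 5.4940 W/kg
Cost = power_per_kg / speed
Cost = 5.4940 / 1.92
Cost = 2.8615


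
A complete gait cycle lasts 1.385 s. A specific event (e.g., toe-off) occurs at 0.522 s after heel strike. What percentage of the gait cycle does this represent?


pct = (event_time / cycle_time) * 100
pct = (0.522 / 1.385) * 100
ratio = 0.3769
pct = 37.6895


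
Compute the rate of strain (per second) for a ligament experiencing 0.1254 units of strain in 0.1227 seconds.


strain_rate = delta_strain / delta_t
strain_rate = 0.1254 / 0.1227
strain_rate = 1.0220


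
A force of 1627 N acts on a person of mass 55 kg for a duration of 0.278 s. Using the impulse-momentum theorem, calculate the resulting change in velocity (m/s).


J = F * dt = 1627 * 0.278 = 452.3060 N*s
delta_v = J / m
delta_v = 452.3060 / 55
delta_v = 8.2237


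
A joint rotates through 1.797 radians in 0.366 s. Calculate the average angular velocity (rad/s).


omega = delta_theta / delta_t
omega = 1.797 / 0.366
omega = 4.9098


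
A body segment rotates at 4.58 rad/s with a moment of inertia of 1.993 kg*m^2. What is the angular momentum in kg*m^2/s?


L = I * omega
L = 1.993 * 4.58
L = 9.1279


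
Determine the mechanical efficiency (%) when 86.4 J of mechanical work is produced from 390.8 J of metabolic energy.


eta = (W_mech / E_meta) * 100
eta = (86.4 / 390.8) * 100
ratio = 0.2211
eta = 22.1085


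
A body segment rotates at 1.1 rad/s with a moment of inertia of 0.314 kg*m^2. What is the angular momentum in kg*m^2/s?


L = I * omega
L = 0.314 * 1.1
L = 0.3454


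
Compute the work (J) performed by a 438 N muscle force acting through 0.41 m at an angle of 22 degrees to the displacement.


W = F * d * cos(theta)
theta = 22 deg = 0.3840 rad
cos(theta) = 0.9272
W = 438 * 0.41 * 0.9272
W = 166.5037


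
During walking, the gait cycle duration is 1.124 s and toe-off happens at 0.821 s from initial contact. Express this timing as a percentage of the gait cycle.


pct = (event_time / cycle_time) * 100
pct = (0.821 / 1.124) * 100
ratio = 0.7304
pct = 73.0427


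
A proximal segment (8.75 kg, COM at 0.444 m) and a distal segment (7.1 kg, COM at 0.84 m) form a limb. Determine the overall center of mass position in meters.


COM = (m1*x1 + m2*x2) / (m1 + m2)
COM = (8.75*0.444 + 7.1*0.84) / (8.75 + 7.1)
Numerator = 9.8490
Denominator = 15.8500
COM = 0.6214


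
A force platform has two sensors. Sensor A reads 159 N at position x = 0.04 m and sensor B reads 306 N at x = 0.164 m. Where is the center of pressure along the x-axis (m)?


COP_x = (F1*x1 + F2*x2) / (F1 + F2)
COP_x = (159*0.04 + 306*0.164) / (159 + 306)
Numerator = 56.5440
Denominator = 465
COP_x = 0.1216


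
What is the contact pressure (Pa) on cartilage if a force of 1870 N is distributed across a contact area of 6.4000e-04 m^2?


P = F / A
P = 1870 / 6.4000e-04
P = 2.9219e+06


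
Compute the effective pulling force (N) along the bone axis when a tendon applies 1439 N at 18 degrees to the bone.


F_eff = F_tendon * cos(theta)
theta = 18 deg = 0.3142 rad
cos(theta) = 0.9511
F_eff = 1439 * 0.9511
F_eff = 1368.5703


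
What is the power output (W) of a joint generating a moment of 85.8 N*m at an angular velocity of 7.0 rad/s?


P = M * omega
P = 85.8 * 7.0
P = 600.6000


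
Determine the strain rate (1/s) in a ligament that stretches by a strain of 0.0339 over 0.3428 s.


strain_rate = delta_strain / delta_t
strain_rate = 0.0339 / 0.3428
strain_rate = 0.0989


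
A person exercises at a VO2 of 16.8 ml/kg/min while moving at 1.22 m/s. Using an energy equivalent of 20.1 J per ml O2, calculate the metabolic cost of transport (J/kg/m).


Power per kg = VO2 * 20.1 / 60
Power per kg = 16.8 * 20.1 / 60 = 5.6280 W/kg
Cost = power_per_kg / speed
Cost = 5.6280 / 1.22
Cost = 4.6131


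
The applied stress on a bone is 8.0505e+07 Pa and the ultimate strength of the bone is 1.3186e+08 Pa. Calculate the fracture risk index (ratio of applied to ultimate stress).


FRI = applied / ultimate
FRI = 8.0505e+07 / 1.3186e+08
FRI = 0.6105


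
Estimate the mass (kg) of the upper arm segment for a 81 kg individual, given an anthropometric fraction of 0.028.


m_segment = body_mass * fraction
m_segment = 81 * 0.028
m_segment = 2.2680


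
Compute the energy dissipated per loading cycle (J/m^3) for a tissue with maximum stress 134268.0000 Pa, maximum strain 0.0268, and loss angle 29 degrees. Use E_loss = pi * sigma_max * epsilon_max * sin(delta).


E_loss = pi * sigma_max * epsilon_max * sin(delta)
delta = 29 deg = 0.5061 rad
sin(delta) = 0.4848
E_loss = pi * 134268.0000 * 0.0268 * 0.4848
E_loss = 5480.6039


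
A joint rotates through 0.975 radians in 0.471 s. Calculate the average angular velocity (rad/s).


omega = delta_theta / delta_t
omega = 0.975 / 0.471
omega = 2.0701


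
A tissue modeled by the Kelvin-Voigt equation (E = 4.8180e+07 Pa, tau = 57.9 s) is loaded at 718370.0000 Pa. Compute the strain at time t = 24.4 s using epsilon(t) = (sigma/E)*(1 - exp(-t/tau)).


epsilon(t) = (sigma/E) * (1 - exp(-t/tau))
sigma/E = 718370.0000 / 4.8180e+07 = 0.0149
exp(-t/tau) = exp(-24.4 / 57.9) = 0.6561
epsilon = 0.0149 * (1 - 0.6561)
epsilon = 0.0051


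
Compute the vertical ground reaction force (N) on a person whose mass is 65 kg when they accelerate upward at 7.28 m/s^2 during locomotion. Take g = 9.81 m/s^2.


GRF = m * (g + a)
GRF = 65 * (9.81 + 7.28)
GRF = 65 * 17.0900
GRF = 1110.8500


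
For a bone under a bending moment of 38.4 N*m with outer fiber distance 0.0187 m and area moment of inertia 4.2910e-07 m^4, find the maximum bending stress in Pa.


sigma = M * c / I
sigma = 38.4 * 0.0187 / 4.2910e-07
M * c = 0.7181
sigma = 1.6735e+06


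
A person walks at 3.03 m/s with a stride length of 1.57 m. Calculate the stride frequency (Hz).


f = v / stride_length
f = 3.03 / 1.57
f = 1.9299


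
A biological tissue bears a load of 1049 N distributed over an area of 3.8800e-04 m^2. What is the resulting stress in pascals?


stress = F / A
stress = 1049 / 3.8800e-04
stress = 2.7036e+06


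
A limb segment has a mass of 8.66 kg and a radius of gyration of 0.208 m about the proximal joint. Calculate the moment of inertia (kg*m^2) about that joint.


I = m * k^2
I = 8.66 * 0.208^2
k^2 = 0.0433
I = 0.3747


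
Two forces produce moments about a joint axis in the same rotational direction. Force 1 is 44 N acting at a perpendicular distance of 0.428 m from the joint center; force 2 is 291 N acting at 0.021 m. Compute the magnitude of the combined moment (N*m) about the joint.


M = F1 * d1 + F2 * d2
M = 44 * 0.428 + 291 * 0.021
M = 18.8320 + 6.1110
M = 24.9430


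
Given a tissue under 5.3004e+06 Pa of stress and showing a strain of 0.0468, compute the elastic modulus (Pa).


E = stress / strain
E = 5.3004e+06 / 0.0468
E = 1.1326e+08


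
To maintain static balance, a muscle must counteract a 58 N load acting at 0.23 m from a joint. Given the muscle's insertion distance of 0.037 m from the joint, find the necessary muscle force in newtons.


F_muscle = W * d_load / d_muscle
F_muscle = 58 * 0.23 / 0.037
Numerator = 13.3400
F_muscle = 360.5405


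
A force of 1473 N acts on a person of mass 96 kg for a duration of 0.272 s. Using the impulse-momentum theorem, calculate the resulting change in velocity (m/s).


J = F * dt = 1473 * 0.272 = 400.6560 N*s
delta_v = J / m
delta_v = 400.6560 / 96
delta_v = 4.1735


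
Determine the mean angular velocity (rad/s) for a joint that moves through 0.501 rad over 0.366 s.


omega = delta_theta / delta_t
omega = 0.501 / 0.366
omega = 1.3689


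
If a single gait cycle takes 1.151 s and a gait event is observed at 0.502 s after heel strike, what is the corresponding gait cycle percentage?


pct = (event_time / cycle_time) * 100
pct = (0.502 / 1.151) * 100
ratio = 0.4361
pct = 43.6142


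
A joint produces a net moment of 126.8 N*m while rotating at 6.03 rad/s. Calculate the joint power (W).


P = M * omega
P = 126.8 * 6.03
P = 764.6040


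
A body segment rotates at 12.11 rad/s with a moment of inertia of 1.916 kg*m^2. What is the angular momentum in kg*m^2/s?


L = I * omega
L = 1.916 * 12.11
L = 23.2028


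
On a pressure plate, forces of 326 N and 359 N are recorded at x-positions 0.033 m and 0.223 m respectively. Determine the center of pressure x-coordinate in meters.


COP_x = (F1*x1 + F2*x2) / (F1 + F2)
COP_x = (326*0.033 + 359*0.223) / (326 + 359)
Numerator = 90.8150
Denominator = 685
COP_x = 0.1326


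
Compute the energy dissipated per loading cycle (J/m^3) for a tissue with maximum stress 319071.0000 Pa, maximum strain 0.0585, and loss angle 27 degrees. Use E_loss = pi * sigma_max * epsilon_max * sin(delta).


E_loss = pi * sigma_max * epsilon_max * sin(delta)
delta = 27 deg = 0.4712 rad
sin(delta) = 0.4540
E_loss = pi * 319071.0000 * 0.0585 * 0.4540
E_loss = 26621.9484


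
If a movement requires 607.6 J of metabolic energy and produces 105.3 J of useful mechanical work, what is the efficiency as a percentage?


eta = (W_mech / E_meta) * 100
eta = (105.3 / 607.6) * 100
ratio = 0.1733
eta = 17.3305


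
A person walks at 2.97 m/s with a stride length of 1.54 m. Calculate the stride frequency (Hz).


f = v / stride_length
f = 2.97 / 1.54
f = 1.9286


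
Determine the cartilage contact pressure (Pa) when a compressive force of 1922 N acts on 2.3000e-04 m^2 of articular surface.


P = F / A
P = 1922 / 2.3000e-04
P = 8.3565e+06


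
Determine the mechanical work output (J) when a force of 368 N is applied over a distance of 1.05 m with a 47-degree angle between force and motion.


W = F * d * cos(theta)
theta = 47 deg = 0.8203 rad
cos(theta) = 0.6820
W = 368 * 1.05 * 0.6820
W = 263.5242


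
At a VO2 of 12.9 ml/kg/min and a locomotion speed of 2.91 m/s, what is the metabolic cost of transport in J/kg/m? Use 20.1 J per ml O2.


Power per kg = VO2 * 20.1 / 60
Power per kg = 12.9 * 20.1 / 60 = 4.3215 W/kg
Cost = power_per_kg / speed
Cost = 4.3215 / 2.91
Cost = 1.4851


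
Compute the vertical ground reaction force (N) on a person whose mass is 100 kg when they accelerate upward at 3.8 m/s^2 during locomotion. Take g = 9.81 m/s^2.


GRF = m * (g + a)
GRF = 100 * (9.81 + 3.8)
GRF = 100 * 13.6100
GRF = 1361.0000


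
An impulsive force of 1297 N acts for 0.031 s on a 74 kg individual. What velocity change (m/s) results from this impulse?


J = F * dt = 1297 * 0.031 = 40.2070 N*s
delta_v = J / m
delta_v = 40.2070 / 74
delta_v = 0.5433


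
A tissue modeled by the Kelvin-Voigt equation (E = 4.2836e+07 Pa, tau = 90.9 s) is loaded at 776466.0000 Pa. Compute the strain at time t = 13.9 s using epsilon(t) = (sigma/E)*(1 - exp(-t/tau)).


epsilon(t) = (sigma/E) * (1 - exp(-t/tau))
sigma/E = 776466.0000 / 4.2836e+07 = 0.0181
exp(-t/tau) = exp(-13.9 / 90.9) = 0.8582
epsilon = 0.0181 * (1 - 0.8582)
epsilon = 0.0026


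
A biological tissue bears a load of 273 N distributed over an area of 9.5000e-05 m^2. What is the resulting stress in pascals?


stress = F / A
stress = 273 / 9.5000e-05
stress = 2.8737e+06


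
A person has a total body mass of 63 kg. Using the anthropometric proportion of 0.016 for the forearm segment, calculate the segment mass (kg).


m_segment = body_mass * fraction
m_segment = 63 * 0.016
m_segment = 1.0080


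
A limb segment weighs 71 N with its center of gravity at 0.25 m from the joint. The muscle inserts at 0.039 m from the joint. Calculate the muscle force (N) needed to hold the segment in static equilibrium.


F_muscle = W * d_load / d_muscle
F_muscle = 71 * 0.25 / 0.039
Numerator = 17.7500
F_muscle = 455.1282


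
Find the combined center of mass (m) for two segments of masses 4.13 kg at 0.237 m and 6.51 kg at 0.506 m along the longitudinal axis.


COM = (m1*x1 + m2*x2) / (m1 + m2)
COM = (4.13*0.237 + 6.51*0.506) / (4.13 + 6.51)
Numerator = 4.2729
Denominator = 10.6400
COM = 0.4016


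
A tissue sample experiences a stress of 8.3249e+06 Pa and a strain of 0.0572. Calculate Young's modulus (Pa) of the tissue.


E = stress / strain
E = 8.3249e+06 / 0.0572
E = 1.4554e+08


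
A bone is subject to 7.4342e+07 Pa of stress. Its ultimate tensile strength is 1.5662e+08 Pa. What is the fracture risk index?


FRI = applied / ultimate
FRI = 7.4342e+07 / 1.5662e+08
FRI = 0.4747


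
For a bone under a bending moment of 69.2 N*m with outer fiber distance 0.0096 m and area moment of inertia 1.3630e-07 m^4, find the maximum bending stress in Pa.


sigma = M * c / I
sigma = 69.2 * 0.0096 / 1.3630e-07
M * c = 0.6643
sigma = 4.8740e+06


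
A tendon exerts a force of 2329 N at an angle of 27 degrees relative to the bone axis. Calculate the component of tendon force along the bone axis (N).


F_eff = F_tendon * cos(theta)
theta = 27 deg = 0.4712 rad
cos(theta) = 0.8910
F_eff = 2329 * 0.8910
F_eff = 2075.1542


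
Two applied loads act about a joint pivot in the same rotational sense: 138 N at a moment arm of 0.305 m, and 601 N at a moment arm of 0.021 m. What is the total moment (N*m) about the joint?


M = F1 * d1 + F2 * d2
M = 138 * 0.305 + 601 * 0.021
M = 42.0900 + 12.6210
M = 54.7110


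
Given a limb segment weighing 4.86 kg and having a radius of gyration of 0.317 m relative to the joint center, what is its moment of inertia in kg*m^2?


I = m * k^2
I = 4.86 * 0.317^2
k^2 = 0.1005
I = 0.4884


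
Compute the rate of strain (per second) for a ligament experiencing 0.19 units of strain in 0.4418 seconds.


strain_rate = delta_strain / delta_t
strain_rate = 0.19 / 0.4418
strain_rate = 0.4301


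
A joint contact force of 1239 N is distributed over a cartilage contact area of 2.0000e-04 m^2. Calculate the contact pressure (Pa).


P = F / A
P = 1239 / 2.0000e-04
P = 6.1950e+06


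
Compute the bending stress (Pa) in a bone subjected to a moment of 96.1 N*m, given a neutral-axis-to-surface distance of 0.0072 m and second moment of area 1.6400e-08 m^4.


sigma = M * c / I
sigma = 96.1 * 0.0072 / 1.6400e-08
M * c = 0.6919
sigma = 4.2190e+07


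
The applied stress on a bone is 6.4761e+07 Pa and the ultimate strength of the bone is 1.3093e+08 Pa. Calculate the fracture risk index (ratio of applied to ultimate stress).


FRI = applied / ultimate
FRI = 6.4761e+07 / 1.3093e+08
FRI = 0.4946


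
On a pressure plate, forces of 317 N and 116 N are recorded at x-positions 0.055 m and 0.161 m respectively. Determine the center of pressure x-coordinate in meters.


COP_x = (F1*x1 + F2*x2) / (F1 + F2)
COP_x = (317*0.055 + 116*0.161) / (317 + 116)
Numerator = 36.1110
Denominator = 433
COP_x = 0.0834


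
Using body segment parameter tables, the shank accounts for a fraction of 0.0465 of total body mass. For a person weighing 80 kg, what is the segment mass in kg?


m_segment = body_mass * fraction
m_segment = 80 * 0.0465
m_segment = 3.7200


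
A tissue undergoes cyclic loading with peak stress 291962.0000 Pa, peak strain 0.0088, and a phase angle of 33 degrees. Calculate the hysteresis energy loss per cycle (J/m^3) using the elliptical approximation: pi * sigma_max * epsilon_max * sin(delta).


E_loss = pi * sigma_max * epsilon_max * sin(delta)
delta = 33 deg = 0.5760 rad
sin(delta) = 0.5446
E_loss = pi * 291962.0000 * 0.0088 * 0.5446
E_loss = 4396.1008


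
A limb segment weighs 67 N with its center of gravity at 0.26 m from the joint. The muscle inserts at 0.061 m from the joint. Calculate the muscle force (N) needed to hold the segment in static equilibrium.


F_muscle = W * d_load / d_muscle
F_muscle = 67 * 0.26 / 0.061
Numerator = 17.4200
F_muscle = 285.5738


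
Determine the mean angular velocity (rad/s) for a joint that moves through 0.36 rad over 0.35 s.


omega = delta_theta / delta_t
omega = 0.36 / 0.35
omega = 1.0286


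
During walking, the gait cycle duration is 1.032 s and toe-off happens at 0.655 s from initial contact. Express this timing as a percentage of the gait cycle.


pct = (event_time / cycle_time) * 100
pct = (0.655 / 1.032) * 100
ratio = 0.6347
pct = 63.4690


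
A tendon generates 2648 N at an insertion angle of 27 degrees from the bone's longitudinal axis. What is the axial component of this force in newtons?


F_eff = F_tendon * cos(theta)
theta = 27 deg = 0.4712 rad
cos(theta) = 0.8910
F_eff = 2648 * 0.8910
F_eff = 2359.3853


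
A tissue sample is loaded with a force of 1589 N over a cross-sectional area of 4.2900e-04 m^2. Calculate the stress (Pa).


stress = F / A
stress = 1589 / 4.2900e-04
stress = 3.7040e+06


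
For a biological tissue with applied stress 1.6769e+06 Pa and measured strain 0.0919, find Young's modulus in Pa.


E = stress / strain
E = 1.6769e+06 / 0.0919
E = 1.8247e+07


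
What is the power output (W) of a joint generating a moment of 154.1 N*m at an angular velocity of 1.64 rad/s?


P = M * omega
P = 154.1 * 1.64
P = 252.7240


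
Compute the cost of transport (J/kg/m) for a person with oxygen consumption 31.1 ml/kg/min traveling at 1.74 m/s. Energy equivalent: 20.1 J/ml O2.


Power per kg = VO2 * 20.1 / 60
Power per kg = 31.1 * 20.1 / 60 = 10.4185 W/kg
Cost = power_per_kg / speed
Cost = 10.4185 / 1.74
Cost = 5.9876


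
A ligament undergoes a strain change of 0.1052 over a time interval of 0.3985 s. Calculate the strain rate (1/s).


strain_rate = delta_strain / delta_t
strain_rate = 0.1052 / 0.3985
strain_rate = 0.2640


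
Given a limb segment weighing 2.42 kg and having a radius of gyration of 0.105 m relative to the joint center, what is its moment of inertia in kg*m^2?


I = m * k^2
I = 2.42 * 0.105^2
k^2 = 0.0110
I = 0.0267
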